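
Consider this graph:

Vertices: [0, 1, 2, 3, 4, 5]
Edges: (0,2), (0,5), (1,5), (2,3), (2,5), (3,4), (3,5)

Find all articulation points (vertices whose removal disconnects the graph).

An articulation point is a vertex whose removal disconnects the graph.
Articulation points: [3, 5]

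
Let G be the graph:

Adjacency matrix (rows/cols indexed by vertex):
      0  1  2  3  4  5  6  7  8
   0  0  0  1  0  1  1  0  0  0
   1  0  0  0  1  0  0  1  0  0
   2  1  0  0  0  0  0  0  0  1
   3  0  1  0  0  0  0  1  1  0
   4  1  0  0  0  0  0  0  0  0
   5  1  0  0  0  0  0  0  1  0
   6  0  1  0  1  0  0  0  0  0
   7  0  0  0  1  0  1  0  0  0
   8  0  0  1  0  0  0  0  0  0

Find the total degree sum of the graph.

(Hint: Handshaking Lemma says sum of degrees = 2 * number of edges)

Count edges: 9 edges.
By Handshaking Lemma: sum of degrees = 2 * 9 = 18.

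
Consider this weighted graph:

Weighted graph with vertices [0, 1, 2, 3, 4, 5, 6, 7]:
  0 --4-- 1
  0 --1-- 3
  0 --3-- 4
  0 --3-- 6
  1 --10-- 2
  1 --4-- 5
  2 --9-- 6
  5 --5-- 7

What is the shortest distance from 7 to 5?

Using Dijkstra's algorithm from vertex 7:
Shortest path: 7 -> 5
Total weight: 5 = 5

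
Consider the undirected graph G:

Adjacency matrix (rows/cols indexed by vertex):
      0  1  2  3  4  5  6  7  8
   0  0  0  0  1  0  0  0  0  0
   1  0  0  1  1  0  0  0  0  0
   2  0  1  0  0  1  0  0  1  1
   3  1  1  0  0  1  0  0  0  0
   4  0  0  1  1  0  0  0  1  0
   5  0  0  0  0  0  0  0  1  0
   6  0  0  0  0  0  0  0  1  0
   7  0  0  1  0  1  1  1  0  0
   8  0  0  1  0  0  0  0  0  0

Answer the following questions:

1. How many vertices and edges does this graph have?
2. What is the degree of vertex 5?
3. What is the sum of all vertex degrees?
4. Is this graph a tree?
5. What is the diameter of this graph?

Count: 9 vertices, 10 edges.
Vertex 5 has neighbors [7], degree = 1.
Handshaking lemma: 2 * 10 = 20.
A tree on 9 vertices has 8 edges. This graph has 10 edges (2 extra). Not a tree.
Diameter (longest shortest path) = 4.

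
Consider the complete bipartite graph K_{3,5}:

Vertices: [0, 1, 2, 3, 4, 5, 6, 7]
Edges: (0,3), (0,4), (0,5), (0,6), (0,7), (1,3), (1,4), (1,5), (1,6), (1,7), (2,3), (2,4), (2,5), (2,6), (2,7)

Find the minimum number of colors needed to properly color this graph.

K_{3,5} is bipartite: vertices split into two independent sets of size 3 and 5.
Color one set 0, the other 1. No adjacent vertices share a color.
Chromatic number = 2.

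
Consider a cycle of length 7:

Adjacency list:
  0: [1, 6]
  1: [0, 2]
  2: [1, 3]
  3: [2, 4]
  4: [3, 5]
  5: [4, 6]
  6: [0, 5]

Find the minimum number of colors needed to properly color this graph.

This is an odd cycle (C_7). Odd cycles are not bipartite (any 2-coloring forces two adjacent vertices to match), and 3 colors suffice.
Chromatic number = 3.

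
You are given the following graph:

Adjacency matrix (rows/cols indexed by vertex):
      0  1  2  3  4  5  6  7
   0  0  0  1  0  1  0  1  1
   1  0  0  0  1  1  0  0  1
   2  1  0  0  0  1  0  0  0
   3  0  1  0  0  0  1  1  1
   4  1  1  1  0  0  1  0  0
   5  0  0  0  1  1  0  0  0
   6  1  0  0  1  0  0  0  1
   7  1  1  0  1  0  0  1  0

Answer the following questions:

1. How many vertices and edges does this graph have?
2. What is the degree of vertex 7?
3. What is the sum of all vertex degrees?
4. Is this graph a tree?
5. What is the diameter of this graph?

Count: 8 vertices, 13 edges.
Vertex 7 has neighbors [0, 1, 3, 6], degree = 4.
Handshaking lemma: 2 * 13 = 26.
A tree on 8 vertices has 7 edges. This graph has 13 edges (6 extra). Not a tree.
Diameter (longest shortest path) = 3.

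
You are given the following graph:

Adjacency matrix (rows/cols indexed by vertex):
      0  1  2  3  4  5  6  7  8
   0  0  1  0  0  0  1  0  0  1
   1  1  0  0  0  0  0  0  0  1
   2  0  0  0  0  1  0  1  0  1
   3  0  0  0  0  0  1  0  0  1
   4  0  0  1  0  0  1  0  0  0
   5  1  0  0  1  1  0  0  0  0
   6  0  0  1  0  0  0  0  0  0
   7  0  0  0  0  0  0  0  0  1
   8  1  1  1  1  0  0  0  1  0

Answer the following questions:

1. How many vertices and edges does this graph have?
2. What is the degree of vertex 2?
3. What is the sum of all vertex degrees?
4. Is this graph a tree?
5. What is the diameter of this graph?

Count: 9 vertices, 11 edges.
Vertex 2 has neighbors [4, 6, 8], degree = 3.
Handshaking lemma: 2 * 11 = 22.
A tree on 9 vertices has 8 edges. This graph has 11 edges (3 extra). Not a tree.
Diameter (longest shortest path) = 3.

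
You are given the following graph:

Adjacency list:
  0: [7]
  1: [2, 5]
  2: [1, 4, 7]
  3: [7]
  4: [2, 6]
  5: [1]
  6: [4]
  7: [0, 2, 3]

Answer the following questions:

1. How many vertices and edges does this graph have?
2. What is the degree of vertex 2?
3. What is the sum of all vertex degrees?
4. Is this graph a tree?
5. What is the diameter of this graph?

Count: 8 vertices, 7 edges.
Vertex 2 has neighbors [1, 4, 7], degree = 3.
Handshaking lemma: 2 * 7 = 14.
A graph is a tree iff it is connected and has exactly n-1 edges. This graph is connected (all 8 vertices in one component) and has 8-1 = 7 edges. It is a tree.
Diameter (longest shortest path) = 4.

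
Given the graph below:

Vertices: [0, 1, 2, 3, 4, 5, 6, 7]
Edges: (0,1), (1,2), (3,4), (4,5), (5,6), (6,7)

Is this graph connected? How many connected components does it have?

Checking connectivity: the graph has 2 connected component(s).
Components: [[0, 1, 2], [3, 4, 5, 6, 7]]. The graph is NOT connected.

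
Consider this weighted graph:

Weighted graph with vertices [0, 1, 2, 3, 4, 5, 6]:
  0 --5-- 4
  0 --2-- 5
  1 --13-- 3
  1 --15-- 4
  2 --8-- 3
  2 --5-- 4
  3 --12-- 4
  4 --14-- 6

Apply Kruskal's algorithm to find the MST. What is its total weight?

Applying Kruskal's algorithm (sort edges by weight, add if no cycle):
  Add (0,5) w=2
  Add (0,4) w=5
  Add (2,4) w=5
  Add (2,3) w=8
  Skip (3,4) w=12 (creates cycle)
  Add (1,3) w=13
  Add (4,6) w=14
  Skip (1,4) w=15 (creates cycle)
MST weight = 47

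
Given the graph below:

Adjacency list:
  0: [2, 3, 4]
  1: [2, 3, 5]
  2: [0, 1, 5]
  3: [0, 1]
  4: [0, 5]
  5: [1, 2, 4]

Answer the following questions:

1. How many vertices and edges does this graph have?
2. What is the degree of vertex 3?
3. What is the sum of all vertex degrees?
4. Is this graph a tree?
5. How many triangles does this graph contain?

Count: 6 vertices, 8 edges.
Vertex 3 has neighbors [0, 1], degree = 2.
Handshaking lemma: 2 * 8 = 16.
A tree on 6 vertices has 5 edges. This graph has 8 edges (3 extra). Not a tree.
Number of triangles = 1.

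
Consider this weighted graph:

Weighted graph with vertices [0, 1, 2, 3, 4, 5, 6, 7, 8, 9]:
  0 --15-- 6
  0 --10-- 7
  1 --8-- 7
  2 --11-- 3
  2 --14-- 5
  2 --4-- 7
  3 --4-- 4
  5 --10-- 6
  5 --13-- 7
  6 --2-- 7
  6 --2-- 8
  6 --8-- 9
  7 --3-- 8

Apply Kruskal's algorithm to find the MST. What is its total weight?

Applying Kruskal's algorithm (sort edges by weight, add if no cycle):
  Add (6,8) w=2
  Add (6,7) w=2
  Skip (7,8) w=3 (creates cycle)
  Add (2,7) w=4
  Add (3,4) w=4
  Add (1,7) w=8
  Add (6,9) w=8
  Add (0,7) w=10
  Add (5,6) w=10
  Add (2,3) w=11
  Skip (5,7) w=13 (creates cycle)
  Skip (2,5) w=14 (creates cycle)
  Skip (0,6) w=15 (creates cycle)
MST weight = 59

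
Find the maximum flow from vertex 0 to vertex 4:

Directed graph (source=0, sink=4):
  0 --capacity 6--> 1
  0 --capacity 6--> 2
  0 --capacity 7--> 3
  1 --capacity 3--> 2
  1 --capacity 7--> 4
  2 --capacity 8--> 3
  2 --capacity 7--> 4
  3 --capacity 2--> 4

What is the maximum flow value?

Computing max flow:
  Flow on (0->1): 6/6
  Flow on (0->2): 6/6
  Flow on (0->3): 2/7
  Flow on (1->4): 6/7
  Flow on (2->4): 6/7
  Flow on (3->4): 2/2
Maximum flow = 14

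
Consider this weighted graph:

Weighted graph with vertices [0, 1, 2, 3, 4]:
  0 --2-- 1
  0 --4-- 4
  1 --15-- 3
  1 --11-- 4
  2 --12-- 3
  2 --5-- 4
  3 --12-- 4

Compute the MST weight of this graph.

Applying Kruskal's algorithm (sort edges by weight, add if no cycle):
  Add (0,1) w=2
  Add (0,4) w=4
  Add (2,4) w=5
  Skip (1,4) w=11 (creates cycle)
  Add (2,3) w=12
  Skip (3,4) w=12 (creates cycle)
  Skip (1,3) w=15 (creates cycle)
MST weight = 23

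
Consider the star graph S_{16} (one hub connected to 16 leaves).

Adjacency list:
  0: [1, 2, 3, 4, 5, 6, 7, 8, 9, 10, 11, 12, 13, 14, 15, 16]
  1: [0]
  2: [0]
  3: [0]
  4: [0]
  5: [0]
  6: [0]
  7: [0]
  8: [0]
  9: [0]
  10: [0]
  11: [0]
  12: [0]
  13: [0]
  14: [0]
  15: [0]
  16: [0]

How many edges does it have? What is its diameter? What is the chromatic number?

Star graph S_{16}: the hub connects to all 16 leaves.
Edges = 16.
Diameter = 2 (any leaf to hub is 1, leaf to leaf through hub is 2).
Star graphs are bipartite (hub vs leaves), so chromatic number = 2.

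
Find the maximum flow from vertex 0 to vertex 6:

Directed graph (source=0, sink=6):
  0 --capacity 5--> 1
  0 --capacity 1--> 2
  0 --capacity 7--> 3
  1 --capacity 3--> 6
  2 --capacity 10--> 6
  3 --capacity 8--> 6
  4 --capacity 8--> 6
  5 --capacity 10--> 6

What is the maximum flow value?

Computing max flow:
  Flow on (0->1): 3/5
  Flow on (0->2): 1/1
  Flow on (0->3): 7/7
  Flow on (1->6): 3/3
  Flow on (2->6): 1/10
  Flow on (3->6): 7/8
Maximum flow = 11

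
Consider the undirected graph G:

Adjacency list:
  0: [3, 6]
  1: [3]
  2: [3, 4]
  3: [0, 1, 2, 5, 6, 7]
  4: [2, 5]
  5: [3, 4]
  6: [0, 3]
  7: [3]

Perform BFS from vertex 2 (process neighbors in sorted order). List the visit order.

BFS from vertex 2 (neighbors processed in ascending order):
Visit order: 2, 3, 4, 0, 1, 5, 6, 7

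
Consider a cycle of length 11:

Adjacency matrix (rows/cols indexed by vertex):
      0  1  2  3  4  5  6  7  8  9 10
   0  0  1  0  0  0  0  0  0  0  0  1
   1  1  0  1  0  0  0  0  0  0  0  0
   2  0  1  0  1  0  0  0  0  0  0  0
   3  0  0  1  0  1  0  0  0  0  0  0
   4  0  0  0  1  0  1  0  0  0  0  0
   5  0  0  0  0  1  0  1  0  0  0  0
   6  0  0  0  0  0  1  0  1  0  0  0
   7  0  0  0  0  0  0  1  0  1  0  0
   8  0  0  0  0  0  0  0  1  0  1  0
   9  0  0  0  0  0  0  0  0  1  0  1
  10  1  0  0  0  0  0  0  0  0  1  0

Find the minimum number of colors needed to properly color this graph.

This is an odd cycle (C_11). Odd cycles are not bipartite (any 2-coloring forces two adjacent vertices to match), and 3 colors suffice.
Chromatic number = 3.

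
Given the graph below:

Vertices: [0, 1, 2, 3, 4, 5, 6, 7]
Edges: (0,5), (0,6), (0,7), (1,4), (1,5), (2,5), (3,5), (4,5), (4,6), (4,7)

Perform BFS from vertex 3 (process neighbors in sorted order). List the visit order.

BFS from vertex 3 (neighbors processed in ascending order):
Visit order: 3, 5, 0, 1, 2, 4, 6, 7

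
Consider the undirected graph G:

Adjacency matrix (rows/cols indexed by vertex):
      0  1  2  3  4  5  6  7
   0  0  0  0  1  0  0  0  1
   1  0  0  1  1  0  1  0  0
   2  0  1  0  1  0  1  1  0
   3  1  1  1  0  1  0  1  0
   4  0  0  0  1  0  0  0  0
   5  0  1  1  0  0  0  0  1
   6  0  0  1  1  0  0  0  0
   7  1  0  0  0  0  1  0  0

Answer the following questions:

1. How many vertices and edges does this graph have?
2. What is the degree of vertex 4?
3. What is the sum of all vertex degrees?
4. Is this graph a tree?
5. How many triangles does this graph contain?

Count: 8 vertices, 11 edges.
Vertex 4 has neighbors [3], degree = 1.
Handshaking lemma: 2 * 11 = 22.
A tree on 8 vertices has 7 edges. This graph has 11 edges (4 extra). Not a tree.
Number of triangles = 3.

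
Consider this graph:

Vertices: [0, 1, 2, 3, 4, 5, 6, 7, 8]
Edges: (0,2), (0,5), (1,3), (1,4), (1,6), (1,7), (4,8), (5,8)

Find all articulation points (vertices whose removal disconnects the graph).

An articulation point is a vertex whose removal disconnects the graph.
Articulation points: [0, 1, 4, 5, 8]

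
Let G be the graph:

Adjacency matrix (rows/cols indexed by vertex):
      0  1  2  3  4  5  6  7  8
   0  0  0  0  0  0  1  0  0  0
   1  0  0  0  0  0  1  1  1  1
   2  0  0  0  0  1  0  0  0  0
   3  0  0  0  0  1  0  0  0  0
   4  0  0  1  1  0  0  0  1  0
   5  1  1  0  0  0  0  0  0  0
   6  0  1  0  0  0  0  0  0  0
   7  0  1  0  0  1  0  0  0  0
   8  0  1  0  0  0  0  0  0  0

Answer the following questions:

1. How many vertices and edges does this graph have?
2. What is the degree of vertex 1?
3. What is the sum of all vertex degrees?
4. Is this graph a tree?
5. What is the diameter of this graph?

Count: 9 vertices, 8 edges.
Vertex 1 has neighbors [5, 6, 7, 8], degree = 4.
Handshaking lemma: 2 * 8 = 16.
A graph is a tree iff it is connected and has exactly n-1 edges. This graph is connected (all 9 vertices in one component) and has 9-1 = 8 edges. It is a tree.
Diameter (longest shortest path) = 5.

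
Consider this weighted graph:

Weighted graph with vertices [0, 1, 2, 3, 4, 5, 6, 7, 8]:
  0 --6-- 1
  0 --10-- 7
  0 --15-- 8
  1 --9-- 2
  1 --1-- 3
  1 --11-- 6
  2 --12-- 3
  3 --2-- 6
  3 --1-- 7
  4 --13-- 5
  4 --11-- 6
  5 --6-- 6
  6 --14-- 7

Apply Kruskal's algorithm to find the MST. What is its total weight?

Applying Kruskal's algorithm (sort edges by weight, add if no cycle):
  Add (1,3) w=1
  Add (3,7) w=1
  Add (3,6) w=2
  Add (0,1) w=6
  Add (5,6) w=6
  Add (1,2) w=9
  Skip (0,7) w=10 (creates cycle)
  Skip (1,6) w=11 (creates cycle)
  Add (4,6) w=11
  Skip (2,3) w=12 (creates cycle)
  Skip (4,5) w=13 (creates cycle)
  Skip (6,7) w=14 (creates cycle)
  Add (0,8) w=15
MST weight = 51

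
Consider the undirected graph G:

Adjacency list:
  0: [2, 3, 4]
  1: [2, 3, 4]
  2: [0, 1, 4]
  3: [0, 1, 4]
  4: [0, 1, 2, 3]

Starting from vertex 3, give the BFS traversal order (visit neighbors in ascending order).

BFS from vertex 3 (neighbors processed in ascending order):
Visit order: 3, 0, 1, 4, 2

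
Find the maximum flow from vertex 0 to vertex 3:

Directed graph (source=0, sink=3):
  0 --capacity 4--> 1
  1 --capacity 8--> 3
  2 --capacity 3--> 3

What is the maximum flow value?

Computing max flow:
  Flow on (0->1): 4/4
  Flow on (1->3): 4/8
Maximum flow = 4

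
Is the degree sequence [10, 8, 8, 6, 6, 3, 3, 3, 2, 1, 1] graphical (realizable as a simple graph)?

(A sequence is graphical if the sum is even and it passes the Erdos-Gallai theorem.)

Sum of degrees = 51. Sum is odd, so the sequence is NOT graphical.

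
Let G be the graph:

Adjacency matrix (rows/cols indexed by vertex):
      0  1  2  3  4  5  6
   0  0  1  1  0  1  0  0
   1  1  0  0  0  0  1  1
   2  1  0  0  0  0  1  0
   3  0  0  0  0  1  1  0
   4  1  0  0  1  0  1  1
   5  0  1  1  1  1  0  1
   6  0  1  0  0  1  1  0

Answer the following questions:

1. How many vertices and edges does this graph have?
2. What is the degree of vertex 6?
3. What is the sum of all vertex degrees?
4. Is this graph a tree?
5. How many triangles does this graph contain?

Count: 7 vertices, 11 edges.
Vertex 6 has neighbors [1, 4, 5], degree = 3.
Handshaking lemma: 2 * 11 = 22.
A tree on 7 vertices has 6 edges. This graph has 11 edges (5 extra). Not a tree.
Number of triangles = 3.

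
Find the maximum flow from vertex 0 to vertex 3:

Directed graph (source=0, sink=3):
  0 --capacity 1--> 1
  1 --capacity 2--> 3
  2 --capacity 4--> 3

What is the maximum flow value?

Computing max flow:
  Flow on (0->1): 1/1
  Flow on (1->3): 1/2
Maximum flow = 1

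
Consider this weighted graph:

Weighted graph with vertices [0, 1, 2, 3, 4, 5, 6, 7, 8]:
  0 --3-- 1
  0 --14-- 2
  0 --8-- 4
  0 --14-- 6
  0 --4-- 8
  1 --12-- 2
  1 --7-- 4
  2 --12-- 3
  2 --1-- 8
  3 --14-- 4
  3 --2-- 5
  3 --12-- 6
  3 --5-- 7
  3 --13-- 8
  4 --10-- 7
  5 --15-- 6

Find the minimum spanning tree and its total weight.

Applying Kruskal's algorithm (sort edges by weight, add if no cycle):
  Add (2,8) w=1
  Add (3,5) w=2
  Add (0,1) w=3
  Add (0,8) w=4
  Add (3,7) w=5
  Add (1,4) w=7
  Skip (0,4) w=8 (creates cycle)
  Add (4,7) w=10
  Skip (1,2) w=12 (creates cycle)
  Skip (2,3) w=12 (creates cycle)
  Add (3,6) w=12
  Skip (3,8) w=13 (creates cycle)
  Skip (0,2) w=14 (creates cycle)
  Skip (0,6) w=14 (creates cycle)
  Skip (3,4) w=14 (creates cycle)
  Skip (5,6) w=15 (creates cycle)
MST weight = 44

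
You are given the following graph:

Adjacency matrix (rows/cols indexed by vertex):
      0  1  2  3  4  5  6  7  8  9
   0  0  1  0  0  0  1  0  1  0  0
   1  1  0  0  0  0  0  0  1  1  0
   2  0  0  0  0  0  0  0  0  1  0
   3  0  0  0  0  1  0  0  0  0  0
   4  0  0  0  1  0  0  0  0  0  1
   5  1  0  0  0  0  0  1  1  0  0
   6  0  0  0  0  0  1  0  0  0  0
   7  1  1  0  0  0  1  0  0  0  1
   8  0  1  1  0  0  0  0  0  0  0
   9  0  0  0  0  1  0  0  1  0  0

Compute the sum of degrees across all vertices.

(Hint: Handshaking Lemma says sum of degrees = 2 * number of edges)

Count edges: 11 edges.
By Handshaking Lemma: sum of degrees = 2 * 11 = 22.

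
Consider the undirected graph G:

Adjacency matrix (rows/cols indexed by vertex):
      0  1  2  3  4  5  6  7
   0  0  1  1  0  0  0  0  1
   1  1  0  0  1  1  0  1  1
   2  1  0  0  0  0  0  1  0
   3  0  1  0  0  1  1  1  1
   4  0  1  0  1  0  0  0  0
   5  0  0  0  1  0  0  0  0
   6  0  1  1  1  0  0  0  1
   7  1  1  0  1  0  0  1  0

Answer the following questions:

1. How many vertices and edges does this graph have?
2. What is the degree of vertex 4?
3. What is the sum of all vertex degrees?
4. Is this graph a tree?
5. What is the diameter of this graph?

Count: 8 vertices, 13 edges.
Vertex 4 has neighbors [1, 3], degree = 2.
Handshaking lemma: 2 * 13 = 26.
A tree on 8 vertices has 7 edges. This graph has 13 edges (6 extra). Not a tree.
Diameter (longest shortest path) = 3.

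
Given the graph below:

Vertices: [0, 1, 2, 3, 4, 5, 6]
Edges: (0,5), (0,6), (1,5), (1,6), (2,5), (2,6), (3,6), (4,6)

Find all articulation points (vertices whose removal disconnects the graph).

An articulation point is a vertex whose removal disconnects the graph.
Articulation points: [6]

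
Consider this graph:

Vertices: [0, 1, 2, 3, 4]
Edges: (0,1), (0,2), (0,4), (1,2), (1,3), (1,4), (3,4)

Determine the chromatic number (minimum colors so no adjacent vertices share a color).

The graph has a maximum clique of size 3 (lower bound on chromatic number).
A valid 3-coloring: {0: 1, 1: 0, 2: 2, 3: 1, 4: 2}.
Chromatic number = 3.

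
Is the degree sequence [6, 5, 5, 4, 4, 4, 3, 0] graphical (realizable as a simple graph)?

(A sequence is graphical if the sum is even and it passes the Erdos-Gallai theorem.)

Sum of degrees = 31. Sum is odd, so the sequence is NOT graphical.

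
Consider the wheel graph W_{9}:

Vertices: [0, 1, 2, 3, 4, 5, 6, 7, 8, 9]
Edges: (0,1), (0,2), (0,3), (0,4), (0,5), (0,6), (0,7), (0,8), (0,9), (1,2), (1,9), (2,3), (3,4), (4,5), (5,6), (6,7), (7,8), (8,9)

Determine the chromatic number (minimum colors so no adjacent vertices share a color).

W_{9} = C_{9} plus a hub adjacent to every cycle vertex.
The outer cycle needs 3 colors (odd cycle); the hub is adjacent to all of them so needs a fresh color.
Chromatic number = 3 + 1 = 4.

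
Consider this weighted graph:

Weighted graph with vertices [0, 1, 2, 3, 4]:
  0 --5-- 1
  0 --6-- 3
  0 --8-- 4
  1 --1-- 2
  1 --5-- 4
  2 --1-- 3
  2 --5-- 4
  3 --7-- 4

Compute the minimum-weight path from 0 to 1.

Using Dijkstra's algorithm from vertex 0:
Shortest path: 0 -> 1
Total weight: 5 = 5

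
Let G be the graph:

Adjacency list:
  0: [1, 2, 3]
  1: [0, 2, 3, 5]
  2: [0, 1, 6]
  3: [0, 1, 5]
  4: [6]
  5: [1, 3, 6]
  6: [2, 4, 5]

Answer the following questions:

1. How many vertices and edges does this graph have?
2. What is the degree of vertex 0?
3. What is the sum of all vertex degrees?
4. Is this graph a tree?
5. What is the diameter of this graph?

Count: 7 vertices, 10 edges.
Vertex 0 has neighbors [1, 2, 3], degree = 3.
Handshaking lemma: 2 * 10 = 20.
A tree on 7 vertices has 6 edges. This graph has 10 edges (4 extra). Not a tree.
Diameter (longest shortest path) = 3.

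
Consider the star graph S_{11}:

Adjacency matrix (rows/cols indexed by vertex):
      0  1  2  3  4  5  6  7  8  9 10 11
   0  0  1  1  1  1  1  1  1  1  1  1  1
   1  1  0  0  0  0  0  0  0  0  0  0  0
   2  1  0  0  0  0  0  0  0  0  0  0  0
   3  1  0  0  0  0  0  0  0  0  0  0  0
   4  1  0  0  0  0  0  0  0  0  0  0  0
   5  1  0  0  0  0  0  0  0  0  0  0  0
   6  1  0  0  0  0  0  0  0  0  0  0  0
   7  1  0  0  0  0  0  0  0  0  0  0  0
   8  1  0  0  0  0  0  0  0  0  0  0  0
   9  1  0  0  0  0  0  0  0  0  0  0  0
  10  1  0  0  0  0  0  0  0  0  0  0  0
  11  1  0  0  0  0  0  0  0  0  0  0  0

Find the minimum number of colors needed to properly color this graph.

S_{11} has one hub adjacent to 11 leaves; leaves are pairwise non-adjacent.
Color the hub 0 and every leaf 1.
Chromatic number = 2.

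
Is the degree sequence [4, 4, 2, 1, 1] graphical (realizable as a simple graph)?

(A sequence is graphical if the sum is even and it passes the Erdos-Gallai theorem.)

Sum of degrees = 12. Sum is even but fails Erdos-Gallai. The sequence is NOT graphical.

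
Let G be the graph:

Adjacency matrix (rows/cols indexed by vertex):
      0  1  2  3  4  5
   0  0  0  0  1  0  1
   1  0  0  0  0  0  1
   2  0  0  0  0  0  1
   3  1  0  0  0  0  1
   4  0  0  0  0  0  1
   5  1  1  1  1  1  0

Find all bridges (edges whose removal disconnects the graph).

A bridge is an edge whose removal increases the number of connected components.
Bridges found: (1,5), (2,5), (4,5)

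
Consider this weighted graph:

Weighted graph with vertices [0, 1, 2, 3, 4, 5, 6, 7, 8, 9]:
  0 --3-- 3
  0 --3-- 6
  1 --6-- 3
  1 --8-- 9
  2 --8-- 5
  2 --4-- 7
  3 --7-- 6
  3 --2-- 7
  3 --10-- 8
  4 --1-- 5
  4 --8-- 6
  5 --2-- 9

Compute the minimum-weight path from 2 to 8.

Using Dijkstra's algorithm from vertex 2:
Shortest path: 2 -> 7 -> 3 -> 8
Total weight: 4 + 2 + 10 = 16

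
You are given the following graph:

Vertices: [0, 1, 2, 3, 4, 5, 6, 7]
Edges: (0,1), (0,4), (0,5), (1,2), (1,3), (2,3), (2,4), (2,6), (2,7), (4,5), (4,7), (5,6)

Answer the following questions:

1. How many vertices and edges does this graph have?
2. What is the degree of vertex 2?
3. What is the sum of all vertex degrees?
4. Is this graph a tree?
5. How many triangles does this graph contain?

Count: 8 vertices, 12 edges.
Vertex 2 has neighbors [1, 3, 4, 6, 7], degree = 5.
Handshaking lemma: 2 * 12 = 24.
A tree on 8 vertices has 7 edges. This graph has 12 edges (5 extra). Not a tree.
Number of triangles = 3.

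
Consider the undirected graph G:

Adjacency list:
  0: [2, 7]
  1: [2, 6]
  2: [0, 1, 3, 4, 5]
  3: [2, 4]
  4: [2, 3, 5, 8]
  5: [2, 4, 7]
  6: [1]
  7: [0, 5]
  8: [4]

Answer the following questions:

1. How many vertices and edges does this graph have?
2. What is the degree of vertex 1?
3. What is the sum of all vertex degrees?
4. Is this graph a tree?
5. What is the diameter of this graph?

Count: 9 vertices, 11 edges.
Vertex 1 has neighbors [2, 6], degree = 2.
Handshaking lemma: 2 * 11 = 22.
A tree on 9 vertices has 8 edges. This graph has 11 edges (3 extra). Not a tree.
Diameter (longest shortest path) = 4.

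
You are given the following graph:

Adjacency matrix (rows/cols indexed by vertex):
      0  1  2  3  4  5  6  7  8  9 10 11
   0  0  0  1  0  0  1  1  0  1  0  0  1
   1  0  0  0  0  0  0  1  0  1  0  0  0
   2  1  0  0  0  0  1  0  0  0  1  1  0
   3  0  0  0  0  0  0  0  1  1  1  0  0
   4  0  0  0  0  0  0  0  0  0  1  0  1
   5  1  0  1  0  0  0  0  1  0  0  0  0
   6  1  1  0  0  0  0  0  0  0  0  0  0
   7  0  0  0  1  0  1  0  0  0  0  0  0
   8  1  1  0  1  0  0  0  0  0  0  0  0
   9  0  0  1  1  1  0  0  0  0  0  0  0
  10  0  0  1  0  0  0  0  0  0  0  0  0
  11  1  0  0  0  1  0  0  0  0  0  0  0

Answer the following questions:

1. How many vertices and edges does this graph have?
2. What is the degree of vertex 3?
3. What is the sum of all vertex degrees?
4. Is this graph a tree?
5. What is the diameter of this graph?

Count: 12 vertices, 16 edges.
Vertex 3 has neighbors [7, 8, 9], degree = 3.
Handshaking lemma: 2 * 16 = 32.
A tree on 12 vertices has 11 edges. This graph has 16 edges (5 extra). Not a tree.
Diameter (longest shortest path) = 4.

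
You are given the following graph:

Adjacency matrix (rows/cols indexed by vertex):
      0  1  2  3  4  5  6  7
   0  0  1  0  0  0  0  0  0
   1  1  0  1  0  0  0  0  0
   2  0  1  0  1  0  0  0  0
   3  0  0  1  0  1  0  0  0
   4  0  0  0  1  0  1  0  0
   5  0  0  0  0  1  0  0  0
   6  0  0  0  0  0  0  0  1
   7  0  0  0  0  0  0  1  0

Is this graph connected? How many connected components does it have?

Checking connectivity: the graph has 2 connected component(s).
Components: [[0, 1, 2, 3, 4, 5], [6, 7]]. The graph is NOT connected.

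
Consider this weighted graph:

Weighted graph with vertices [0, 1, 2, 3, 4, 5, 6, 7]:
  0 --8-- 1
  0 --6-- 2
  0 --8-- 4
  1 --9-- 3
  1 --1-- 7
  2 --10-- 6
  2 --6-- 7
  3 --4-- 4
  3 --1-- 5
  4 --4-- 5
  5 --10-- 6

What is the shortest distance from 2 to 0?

Using Dijkstra's algorithm from vertex 2:
Shortest path: 2 -> 0
Total weight: 6 = 6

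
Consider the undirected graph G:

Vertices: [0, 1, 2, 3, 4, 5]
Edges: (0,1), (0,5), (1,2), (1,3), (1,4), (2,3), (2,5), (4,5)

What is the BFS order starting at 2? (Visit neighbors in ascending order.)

BFS from vertex 2 (neighbors processed in ascending order):
Visit order: 2, 1, 3, 5, 0, 4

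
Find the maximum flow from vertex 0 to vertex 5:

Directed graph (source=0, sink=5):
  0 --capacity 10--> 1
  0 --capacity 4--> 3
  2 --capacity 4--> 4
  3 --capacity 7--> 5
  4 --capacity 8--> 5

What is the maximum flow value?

Computing max flow:
  Flow on (0->3): 4/4
  Flow on (3->5): 4/7
Maximum flow = 4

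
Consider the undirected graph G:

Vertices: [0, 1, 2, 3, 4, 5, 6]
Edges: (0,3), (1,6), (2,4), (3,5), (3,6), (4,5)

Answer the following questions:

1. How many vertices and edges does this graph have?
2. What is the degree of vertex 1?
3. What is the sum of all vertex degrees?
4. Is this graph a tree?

Count: 7 vertices, 6 edges.
Vertex 1 has neighbors [6], degree = 1.
Handshaking lemma: 2 * 6 = 12.
A graph is a tree iff it is connected and has exactly n-1 edges. This graph is connected (all 7 vertices in one component) and has 7-1 = 6 edges. It is a tree.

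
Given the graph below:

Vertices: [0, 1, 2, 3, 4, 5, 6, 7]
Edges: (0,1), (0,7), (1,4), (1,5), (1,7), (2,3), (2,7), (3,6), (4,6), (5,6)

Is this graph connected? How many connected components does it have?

Checking connectivity: the graph has 1 connected component(s).
All vertices are reachable from each other. The graph IS connected.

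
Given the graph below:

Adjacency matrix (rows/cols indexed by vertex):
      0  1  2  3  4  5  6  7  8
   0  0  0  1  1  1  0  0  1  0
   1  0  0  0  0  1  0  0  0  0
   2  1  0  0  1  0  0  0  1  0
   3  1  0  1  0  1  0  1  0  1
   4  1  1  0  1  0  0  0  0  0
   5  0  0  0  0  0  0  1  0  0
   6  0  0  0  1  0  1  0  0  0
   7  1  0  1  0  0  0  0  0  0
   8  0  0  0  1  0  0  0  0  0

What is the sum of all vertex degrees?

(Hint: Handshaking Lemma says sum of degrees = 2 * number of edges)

Count edges: 11 edges.
By Handshaking Lemma: sum of degrees = 2 * 11 = 22.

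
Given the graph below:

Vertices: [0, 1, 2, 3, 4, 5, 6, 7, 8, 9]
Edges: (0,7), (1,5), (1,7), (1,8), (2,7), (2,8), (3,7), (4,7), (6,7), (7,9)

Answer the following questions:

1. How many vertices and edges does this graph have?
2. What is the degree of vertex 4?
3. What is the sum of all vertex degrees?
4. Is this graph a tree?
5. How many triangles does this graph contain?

Count: 10 vertices, 10 edges.
Vertex 4 has neighbors [7], degree = 1.
Handshaking lemma: 2 * 10 = 20.
A tree on 10 vertices has 9 edges. This graph has 10 edges (1 extra). Not a tree.
Number of triangles = 0.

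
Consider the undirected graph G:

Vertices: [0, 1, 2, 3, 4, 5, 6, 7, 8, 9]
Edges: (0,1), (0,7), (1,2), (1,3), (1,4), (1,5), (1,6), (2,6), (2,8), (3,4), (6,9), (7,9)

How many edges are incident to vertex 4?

Vertex 4 has neighbors [1, 3], so deg(4) = 2.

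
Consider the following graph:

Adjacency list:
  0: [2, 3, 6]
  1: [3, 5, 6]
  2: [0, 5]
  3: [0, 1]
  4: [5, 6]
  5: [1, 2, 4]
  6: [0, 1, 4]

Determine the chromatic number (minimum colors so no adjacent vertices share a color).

The graph has a maximum clique of size 2 (lower bound on chromatic number).
A valid 3-coloring: {0: 0, 1: 0, 2: 2, 3: 1, 4: 0, 5: 1, 6: 1}.
No proper 2-coloring exists (verified by exhaustive search).
Chromatic number = 3.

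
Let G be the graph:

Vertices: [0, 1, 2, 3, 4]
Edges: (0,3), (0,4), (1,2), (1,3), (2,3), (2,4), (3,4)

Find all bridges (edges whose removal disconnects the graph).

No bridges found. The graph is 2-edge-connected (no single edge removal disconnects it).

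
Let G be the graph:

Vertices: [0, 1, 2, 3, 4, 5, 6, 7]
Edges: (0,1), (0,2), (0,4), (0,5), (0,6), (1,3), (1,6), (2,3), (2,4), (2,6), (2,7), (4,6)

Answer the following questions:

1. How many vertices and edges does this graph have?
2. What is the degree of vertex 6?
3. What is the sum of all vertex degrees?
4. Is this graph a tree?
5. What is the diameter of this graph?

Count: 8 vertices, 12 edges.
Vertex 6 has neighbors [0, 1, 2, 4], degree = 4.
Handshaking lemma: 2 * 12 = 24.
A tree on 8 vertices has 7 edges. This graph has 12 edges (5 extra). Not a tree.
Diameter (longest shortest path) = 3.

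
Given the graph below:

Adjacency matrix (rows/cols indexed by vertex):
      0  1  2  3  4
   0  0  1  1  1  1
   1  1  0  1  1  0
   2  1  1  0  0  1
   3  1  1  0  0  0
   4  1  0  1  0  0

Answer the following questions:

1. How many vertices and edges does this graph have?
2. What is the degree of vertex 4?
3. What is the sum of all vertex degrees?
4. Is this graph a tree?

Count: 5 vertices, 7 edges.
Vertex 4 has neighbors [0, 2], degree = 2.
Handshaking lemma: 2 * 7 = 14.
A tree on 5 vertices has 4 edges. This graph has 7 edges (3 extra). Not a tree.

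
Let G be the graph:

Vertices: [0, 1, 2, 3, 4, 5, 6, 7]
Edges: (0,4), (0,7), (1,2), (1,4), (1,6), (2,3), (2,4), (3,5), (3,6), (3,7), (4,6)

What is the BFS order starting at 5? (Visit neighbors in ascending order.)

BFS from vertex 5 (neighbors processed in ascending order):
Visit order: 5, 3, 2, 6, 7, 1, 4, 0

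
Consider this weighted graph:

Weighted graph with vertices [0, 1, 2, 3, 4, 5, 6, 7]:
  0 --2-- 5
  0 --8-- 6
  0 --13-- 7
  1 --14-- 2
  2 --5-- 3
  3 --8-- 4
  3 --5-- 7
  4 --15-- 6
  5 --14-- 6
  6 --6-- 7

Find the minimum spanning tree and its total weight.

Applying Kruskal's algorithm (sort edges by weight, add if no cycle):
  Add (0,5) w=2
  Add (2,3) w=5
  Add (3,7) w=5
  Add (6,7) w=6
  Add (0,6) w=8
  Add (3,4) w=8
  Skip (0,7) w=13 (creates cycle)
  Add (1,2) w=14
  Skip (5,6) w=14 (creates cycle)
  Skip (4,6) w=15 (creates cycle)
MST weight = 48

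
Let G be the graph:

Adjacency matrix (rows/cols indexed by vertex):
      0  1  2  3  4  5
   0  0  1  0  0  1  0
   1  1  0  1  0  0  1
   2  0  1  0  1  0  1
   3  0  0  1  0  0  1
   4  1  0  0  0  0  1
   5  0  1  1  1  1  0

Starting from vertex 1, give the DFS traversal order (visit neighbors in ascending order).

DFS from vertex 1 (neighbors processed in ascending order):
Visit order: 1, 0, 4, 5, 2, 3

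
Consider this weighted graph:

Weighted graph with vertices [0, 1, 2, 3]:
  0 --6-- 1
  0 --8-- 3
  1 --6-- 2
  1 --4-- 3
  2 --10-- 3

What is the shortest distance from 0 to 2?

Using Dijkstra's algorithm from vertex 0:
Shortest path: 0 -> 1 -> 2
Total weight: 6 + 6 = 12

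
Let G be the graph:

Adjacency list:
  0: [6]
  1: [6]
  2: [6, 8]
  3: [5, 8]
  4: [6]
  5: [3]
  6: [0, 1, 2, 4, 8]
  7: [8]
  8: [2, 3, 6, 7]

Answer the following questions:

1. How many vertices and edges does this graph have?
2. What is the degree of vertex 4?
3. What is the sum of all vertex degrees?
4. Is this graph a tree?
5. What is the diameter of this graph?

Count: 9 vertices, 9 edges.
Vertex 4 has neighbors [6], degree = 1.
Handshaking lemma: 2 * 9 = 18.
A tree on 9 vertices has 8 edges. This graph has 9 edges (1 extra). Not a tree.
Diameter (longest shortest path) = 4.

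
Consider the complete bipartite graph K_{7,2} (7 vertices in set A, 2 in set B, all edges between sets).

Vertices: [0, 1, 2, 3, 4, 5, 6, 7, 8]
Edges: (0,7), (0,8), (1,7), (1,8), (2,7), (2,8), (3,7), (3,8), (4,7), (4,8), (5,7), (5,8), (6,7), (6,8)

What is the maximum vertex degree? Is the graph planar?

Set-A vertices have degree 2; set-B vertices have degree 7. Maximum degree = max(7,2) = 7.
min(7,2) <= 2, so K_{7,2} avoids a K_{3,3} subdivision and is planar.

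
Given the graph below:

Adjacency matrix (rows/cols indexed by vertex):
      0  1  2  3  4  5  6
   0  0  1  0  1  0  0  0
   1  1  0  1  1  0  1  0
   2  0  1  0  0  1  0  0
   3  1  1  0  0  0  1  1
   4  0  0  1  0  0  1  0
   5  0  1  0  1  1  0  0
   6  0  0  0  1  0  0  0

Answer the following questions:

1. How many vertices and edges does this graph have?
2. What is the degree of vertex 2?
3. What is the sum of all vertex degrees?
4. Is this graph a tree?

Count: 7 vertices, 9 edges.
Vertex 2 has neighbors [1, 4], degree = 2.
Handshaking lemma: 2 * 9 = 18.
A tree on 7 vertices has 6 edges. This graph has 9 edges (3 extra). Not a tree.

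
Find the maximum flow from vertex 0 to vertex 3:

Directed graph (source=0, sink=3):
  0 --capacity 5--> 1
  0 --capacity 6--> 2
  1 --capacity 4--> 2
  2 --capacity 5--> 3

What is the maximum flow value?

Computing max flow:
  Flow on (0->1): 4/5
  Flow on (0->2): 1/6
  Flow on (1->2): 4/4
  Flow on (2->3): 5/5
Maximum flow = 5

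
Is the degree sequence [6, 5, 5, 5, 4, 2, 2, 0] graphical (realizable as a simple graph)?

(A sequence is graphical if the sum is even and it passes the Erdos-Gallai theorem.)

Sum of degrees = 29. Sum is odd, so the sequence is NOT graphical.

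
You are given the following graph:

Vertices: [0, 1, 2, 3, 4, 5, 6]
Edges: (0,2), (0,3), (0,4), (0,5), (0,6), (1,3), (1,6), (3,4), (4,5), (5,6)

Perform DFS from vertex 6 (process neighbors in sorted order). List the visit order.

DFS from vertex 6 (neighbors processed in ascending order):
Visit order: 6, 0, 2, 3, 1, 4, 5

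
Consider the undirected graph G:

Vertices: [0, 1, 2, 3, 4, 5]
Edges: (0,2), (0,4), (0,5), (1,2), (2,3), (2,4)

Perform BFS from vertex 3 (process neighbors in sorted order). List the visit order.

BFS from vertex 3 (neighbors processed in ascending order):
Visit order: 3, 2, 0, 1, 4, 5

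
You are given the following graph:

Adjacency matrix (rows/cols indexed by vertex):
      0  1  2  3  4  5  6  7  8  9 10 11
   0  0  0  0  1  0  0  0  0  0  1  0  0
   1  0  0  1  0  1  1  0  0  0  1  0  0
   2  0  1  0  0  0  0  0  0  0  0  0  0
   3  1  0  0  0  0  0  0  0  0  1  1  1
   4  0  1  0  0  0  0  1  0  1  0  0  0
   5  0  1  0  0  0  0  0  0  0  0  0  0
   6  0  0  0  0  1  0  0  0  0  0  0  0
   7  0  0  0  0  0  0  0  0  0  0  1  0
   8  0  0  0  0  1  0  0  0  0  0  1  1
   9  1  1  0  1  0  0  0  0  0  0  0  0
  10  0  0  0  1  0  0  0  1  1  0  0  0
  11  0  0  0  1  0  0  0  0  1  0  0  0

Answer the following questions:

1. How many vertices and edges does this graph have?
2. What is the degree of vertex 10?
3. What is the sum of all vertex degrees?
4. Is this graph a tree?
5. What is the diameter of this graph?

Count: 12 vertices, 14 edges.
Vertex 10 has neighbors [3, 7, 8], degree = 3.
Handshaking lemma: 2 * 14 = 28.
A tree on 12 vertices has 11 edges. This graph has 14 edges (3 extra). Not a tree.
Diameter (longest shortest path) = 5.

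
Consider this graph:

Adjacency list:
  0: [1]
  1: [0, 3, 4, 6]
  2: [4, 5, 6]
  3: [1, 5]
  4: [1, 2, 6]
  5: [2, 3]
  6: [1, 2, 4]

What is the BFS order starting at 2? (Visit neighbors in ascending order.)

BFS from vertex 2 (neighbors processed in ascending order):
Visit order: 2, 4, 5, 6, 1, 3, 0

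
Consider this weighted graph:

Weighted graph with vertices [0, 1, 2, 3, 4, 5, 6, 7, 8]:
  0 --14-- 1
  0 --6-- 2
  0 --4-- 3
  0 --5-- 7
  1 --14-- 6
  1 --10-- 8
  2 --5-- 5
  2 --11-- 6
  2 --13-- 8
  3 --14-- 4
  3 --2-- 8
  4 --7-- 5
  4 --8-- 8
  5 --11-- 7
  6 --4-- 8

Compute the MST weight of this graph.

Applying Kruskal's algorithm (sort edges by weight, add if no cycle):
  Add (3,8) w=2
  Add (0,3) w=4
  Add (6,8) w=4
  Add (0,7) w=5
  Add (2,5) w=5
  Add (0,2) w=6
  Add (4,5) w=7
  Skip (4,8) w=8 (creates cycle)
  Add (1,8) w=10
  Skip (2,6) w=11 (creates cycle)
  Skip (5,7) w=11 (creates cycle)
  Skip (2,8) w=13 (creates cycle)
  Skip (0,1) w=14 (creates cycle)
  Skip (1,6) w=14 (creates cycle)
  Skip (3,4) w=14 (creates cycle)
MST weight = 43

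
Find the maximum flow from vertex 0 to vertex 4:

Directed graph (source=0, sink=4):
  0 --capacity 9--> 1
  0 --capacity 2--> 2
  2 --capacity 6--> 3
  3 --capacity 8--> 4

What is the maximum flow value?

Computing max flow:
  Flow on (0->2): 2/2
  Flow on (2->3): 2/6
  Flow on (3->4): 2/8
Maximum flow = 2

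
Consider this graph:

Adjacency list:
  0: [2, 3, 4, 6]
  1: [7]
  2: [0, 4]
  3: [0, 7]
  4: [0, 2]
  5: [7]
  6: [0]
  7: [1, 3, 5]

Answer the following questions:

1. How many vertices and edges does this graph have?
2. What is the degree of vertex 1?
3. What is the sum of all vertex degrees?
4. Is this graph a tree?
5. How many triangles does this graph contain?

Count: 8 vertices, 8 edges.
Vertex 1 has neighbors [7], degree = 1.
Handshaking lemma: 2 * 8 = 16.
A tree on 8 vertices has 7 edges. This graph has 8 edges (1 extra). Not a tree.
Number of triangles = 1.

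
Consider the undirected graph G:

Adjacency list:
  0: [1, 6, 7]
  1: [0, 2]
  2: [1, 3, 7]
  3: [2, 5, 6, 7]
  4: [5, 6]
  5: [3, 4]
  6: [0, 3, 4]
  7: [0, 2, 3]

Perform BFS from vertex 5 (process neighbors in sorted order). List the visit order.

BFS from vertex 5 (neighbors processed in ascending order):
Visit order: 5, 3, 4, 2, 6, 7, 1, 0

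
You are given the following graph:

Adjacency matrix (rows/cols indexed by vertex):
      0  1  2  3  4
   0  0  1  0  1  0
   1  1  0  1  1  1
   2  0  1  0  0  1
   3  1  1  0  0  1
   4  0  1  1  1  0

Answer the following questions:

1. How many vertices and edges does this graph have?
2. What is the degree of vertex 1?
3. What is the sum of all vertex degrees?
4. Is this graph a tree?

Count: 5 vertices, 7 edges.
Vertex 1 has neighbors [0, 2, 3, 4], degree = 4.
Handshaking lemma: 2 * 7 = 14.
A tree on 5 vertices has 4 edges. This graph has 7 edges (3 extra). Not a tree.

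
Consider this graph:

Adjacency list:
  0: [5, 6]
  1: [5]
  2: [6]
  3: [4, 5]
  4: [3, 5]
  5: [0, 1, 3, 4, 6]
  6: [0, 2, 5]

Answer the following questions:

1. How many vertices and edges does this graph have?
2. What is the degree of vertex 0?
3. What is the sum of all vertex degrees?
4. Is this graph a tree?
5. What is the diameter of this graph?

Count: 7 vertices, 8 edges.
Vertex 0 has neighbors [5, 6], degree = 2.
Handshaking lemma: 2 * 8 = 16.
A tree on 7 vertices has 6 edges. This graph has 8 edges (2 extra). Not a tree.
Diameter (longest shortest path) = 3.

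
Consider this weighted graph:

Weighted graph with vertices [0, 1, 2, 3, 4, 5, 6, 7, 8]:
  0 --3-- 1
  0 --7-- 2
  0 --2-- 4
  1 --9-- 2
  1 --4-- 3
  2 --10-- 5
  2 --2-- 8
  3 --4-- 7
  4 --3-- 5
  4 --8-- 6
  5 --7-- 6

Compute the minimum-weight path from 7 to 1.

Using Dijkstra's algorithm from vertex 7:
Shortest path: 7 -> 3 -> 1
Total weight: 4 + 4 = 8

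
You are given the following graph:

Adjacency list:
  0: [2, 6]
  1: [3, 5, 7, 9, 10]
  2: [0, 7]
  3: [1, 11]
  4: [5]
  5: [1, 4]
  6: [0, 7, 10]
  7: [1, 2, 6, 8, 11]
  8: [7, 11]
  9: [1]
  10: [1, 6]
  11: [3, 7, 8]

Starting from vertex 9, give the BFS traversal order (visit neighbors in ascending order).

BFS from vertex 9 (neighbors processed in ascending order):
Visit order: 9, 1, 3, 5, 7, 10, 11, 4, 2, 6, 8, 0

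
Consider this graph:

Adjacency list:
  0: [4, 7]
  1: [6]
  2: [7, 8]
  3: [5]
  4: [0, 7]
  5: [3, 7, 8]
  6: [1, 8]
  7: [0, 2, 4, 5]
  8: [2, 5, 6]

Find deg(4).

Vertex 4 has neighbors [0, 7], so deg(4) = 2.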